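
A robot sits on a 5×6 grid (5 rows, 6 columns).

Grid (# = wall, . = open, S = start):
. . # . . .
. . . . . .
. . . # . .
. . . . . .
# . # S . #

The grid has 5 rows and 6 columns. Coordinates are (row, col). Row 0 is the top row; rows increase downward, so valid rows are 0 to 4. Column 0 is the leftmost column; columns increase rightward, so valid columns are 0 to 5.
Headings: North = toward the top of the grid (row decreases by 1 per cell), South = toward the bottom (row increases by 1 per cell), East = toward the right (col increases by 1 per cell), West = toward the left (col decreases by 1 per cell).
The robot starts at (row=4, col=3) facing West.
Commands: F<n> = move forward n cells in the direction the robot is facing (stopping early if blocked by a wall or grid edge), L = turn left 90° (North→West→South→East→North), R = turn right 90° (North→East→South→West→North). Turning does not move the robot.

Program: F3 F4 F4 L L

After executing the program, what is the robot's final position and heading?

Start: (row=4, col=3), facing West
  F3: move forward 0/3 (blocked), now at (row=4, col=3)
  F4: move forward 0/4 (blocked), now at (row=4, col=3)
  F4: move forward 0/4 (blocked), now at (row=4, col=3)
  L: turn left, now facing South
  L: turn left, now facing East
Final: (row=4, col=3), facing East

Answer: Final position: (row=4, col=3), facing East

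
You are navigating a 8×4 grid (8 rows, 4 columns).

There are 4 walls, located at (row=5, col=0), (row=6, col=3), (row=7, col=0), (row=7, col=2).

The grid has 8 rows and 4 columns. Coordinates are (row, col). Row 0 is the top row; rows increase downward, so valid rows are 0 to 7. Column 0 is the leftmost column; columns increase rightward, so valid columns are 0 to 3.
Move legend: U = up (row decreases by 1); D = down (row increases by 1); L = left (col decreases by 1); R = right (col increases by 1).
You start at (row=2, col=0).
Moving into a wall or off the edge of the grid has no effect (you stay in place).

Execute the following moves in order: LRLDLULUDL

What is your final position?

Start: (row=2, col=0)
  L (left): blocked, stay at (row=2, col=0)
  R (right): (row=2, col=0) -> (row=2, col=1)
  L (left): (row=2, col=1) -> (row=2, col=0)
  D (down): (row=2, col=0) -> (row=3, col=0)
  L (left): blocked, stay at (row=3, col=0)
  U (up): (row=3, col=0) -> (row=2, col=0)
  L (left): blocked, stay at (row=2, col=0)
  U (up): (row=2, col=0) -> (row=1, col=0)
  D (down): (row=1, col=0) -> (row=2, col=0)
  L (left): blocked, stay at (row=2, col=0)
Final: (row=2, col=0)

Answer: Final position: (row=2, col=0)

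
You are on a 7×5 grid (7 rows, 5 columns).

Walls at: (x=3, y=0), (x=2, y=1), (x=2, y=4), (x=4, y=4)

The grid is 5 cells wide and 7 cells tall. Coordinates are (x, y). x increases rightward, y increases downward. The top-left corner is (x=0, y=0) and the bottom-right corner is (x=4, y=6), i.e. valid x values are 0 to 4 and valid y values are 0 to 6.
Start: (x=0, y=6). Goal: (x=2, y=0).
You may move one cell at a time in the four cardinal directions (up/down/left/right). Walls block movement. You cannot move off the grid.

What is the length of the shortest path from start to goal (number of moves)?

Answer: Shortest path length: 8

Derivation:
BFS from (x=0, y=6) until reaching (x=2, y=0):
  Distance 0: (x=0, y=6)
  Distance 1: (x=0, y=5), (x=1, y=6)
  Distance 2: (x=0, y=4), (x=1, y=5), (x=2, y=6)
  Distance 3: (x=0, y=3), (x=1, y=4), (x=2, y=5), (x=3, y=6)
  Distance 4: (x=0, y=2), (x=1, y=3), (x=3, y=5), (x=4, y=6)
  Distance 5: (x=0, y=1), (x=1, y=2), (x=2, y=3), (x=3, y=4), (x=4, y=5)
  Distance 6: (x=0, y=0), (x=1, y=1), (x=2, y=2), (x=3, y=3)
  Distance 7: (x=1, y=0), (x=3, y=2), (x=4, y=3)
  Distance 8: (x=2, y=0), (x=3, y=1), (x=4, y=2)  <- goal reached here
One shortest path (8 moves): (x=0, y=6) -> (x=1, y=6) -> (x=1, y=5) -> (x=1, y=4) -> (x=1, y=3) -> (x=1, y=2) -> (x=1, y=1) -> (x=1, y=0) -> (x=2, y=0)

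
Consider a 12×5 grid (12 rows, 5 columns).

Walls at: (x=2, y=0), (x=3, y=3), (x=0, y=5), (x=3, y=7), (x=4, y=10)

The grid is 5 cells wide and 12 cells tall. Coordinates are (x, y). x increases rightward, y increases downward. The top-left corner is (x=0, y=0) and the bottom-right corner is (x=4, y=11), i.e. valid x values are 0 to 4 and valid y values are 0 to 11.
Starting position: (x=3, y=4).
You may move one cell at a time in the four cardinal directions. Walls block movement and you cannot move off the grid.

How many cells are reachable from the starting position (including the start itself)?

BFS flood-fill from (x=3, y=4):
  Distance 0: (x=3, y=4)
  Distance 1: (x=2, y=4), (x=4, y=4), (x=3, y=5)
  Distance 2: (x=2, y=3), (x=4, y=3), (x=1, y=4), (x=2, y=5), (x=4, y=5), (x=3, y=6)
  Distance 3: (x=2, y=2), (x=4, y=2), (x=1, y=3), (x=0, y=4), (x=1, y=5), (x=2, y=6), (x=4, y=6)
  Distance 4: (x=2, y=1), (x=4, y=1), (x=1, y=2), (x=3, y=2), (x=0, y=3), (x=1, y=6), (x=2, y=7), (x=4, y=7)
  Distance 5: (x=4, y=0), (x=1, y=1), (x=3, y=1), (x=0, y=2), (x=0, y=6), (x=1, y=7), (x=2, y=8), (x=4, y=8)
  Distance 6: (x=1, y=0), (x=3, y=0), (x=0, y=1), (x=0, y=7), (x=1, y=8), (x=3, y=8), (x=2, y=9), (x=4, y=9)
  Distance 7: (x=0, y=0), (x=0, y=8), (x=1, y=9), (x=3, y=9), (x=2, y=10)
  Distance 8: (x=0, y=9), (x=1, y=10), (x=3, y=10), (x=2, y=11)
  Distance 9: (x=0, y=10), (x=1, y=11), (x=3, y=11)
  Distance 10: (x=0, y=11), (x=4, y=11)
Total reachable: 55 (grid has 55 open cells total)

Answer: Reachable cells: 55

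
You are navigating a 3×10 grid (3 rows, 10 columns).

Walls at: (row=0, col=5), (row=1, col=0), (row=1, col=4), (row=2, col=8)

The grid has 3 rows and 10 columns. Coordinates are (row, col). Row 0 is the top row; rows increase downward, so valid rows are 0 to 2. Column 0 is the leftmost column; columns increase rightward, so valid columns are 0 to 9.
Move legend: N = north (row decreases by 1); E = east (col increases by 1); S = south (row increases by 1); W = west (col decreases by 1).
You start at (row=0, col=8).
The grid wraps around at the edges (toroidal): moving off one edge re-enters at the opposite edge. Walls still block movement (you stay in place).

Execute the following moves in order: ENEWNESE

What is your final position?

Start: (row=0, col=8)
  E (east): (row=0, col=8) -> (row=0, col=9)
  N (north): (row=0, col=9) -> (row=2, col=9)
  E (east): (row=2, col=9) -> (row=2, col=0)
  W (west): (row=2, col=0) -> (row=2, col=9)
  N (north): (row=2, col=9) -> (row=1, col=9)
  E (east): blocked, stay at (row=1, col=9)
  S (south): (row=1, col=9) -> (row=2, col=9)
  E (east): (row=2, col=9) -> (row=2, col=0)
Final: (row=2, col=0)

Answer: Final position: (row=2, col=0)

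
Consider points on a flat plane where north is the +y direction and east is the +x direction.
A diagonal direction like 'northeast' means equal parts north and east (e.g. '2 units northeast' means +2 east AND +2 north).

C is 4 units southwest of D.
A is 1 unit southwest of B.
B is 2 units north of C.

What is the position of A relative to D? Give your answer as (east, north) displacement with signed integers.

Answer: A is at (east=-5, north=-3) relative to D.

Derivation:
Place D at the origin (east=0, north=0).
  C is 4 units southwest of D: delta (east=-4, north=-4); C at (east=-4, north=-4).
  B is 2 units north of C: delta (east=+0, north=+2); B at (east=-4, north=-2).
  A is 1 unit southwest of B: delta (east=-1, north=-1); A at (east=-5, north=-3).
Therefore A relative to D: (east=-5, north=-3).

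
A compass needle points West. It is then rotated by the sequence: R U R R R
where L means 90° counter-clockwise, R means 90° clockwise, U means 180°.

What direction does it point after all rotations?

Start: West
  R (right (90° clockwise)) -> North
  U (U-turn (180°)) -> South
  R (right (90° clockwise)) -> West
  R (right (90° clockwise)) -> North
  R (right (90° clockwise)) -> East
Final: East

Answer: Final heading: East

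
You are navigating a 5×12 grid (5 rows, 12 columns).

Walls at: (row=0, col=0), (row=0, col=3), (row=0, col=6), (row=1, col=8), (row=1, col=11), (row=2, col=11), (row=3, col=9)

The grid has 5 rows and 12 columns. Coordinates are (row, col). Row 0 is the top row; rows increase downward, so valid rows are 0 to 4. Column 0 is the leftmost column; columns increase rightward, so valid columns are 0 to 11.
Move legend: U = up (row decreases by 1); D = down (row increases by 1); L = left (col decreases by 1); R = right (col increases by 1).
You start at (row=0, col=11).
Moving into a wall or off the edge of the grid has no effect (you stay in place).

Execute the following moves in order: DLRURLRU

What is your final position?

Start: (row=0, col=11)
  D (down): blocked, stay at (row=0, col=11)
  L (left): (row=0, col=11) -> (row=0, col=10)
  R (right): (row=0, col=10) -> (row=0, col=11)
  U (up): blocked, stay at (row=0, col=11)
  R (right): blocked, stay at (row=0, col=11)
  L (left): (row=0, col=11) -> (row=0, col=10)
  R (right): (row=0, col=10) -> (row=0, col=11)
  U (up): blocked, stay at (row=0, col=11)
Final: (row=0, col=11)

Answer: Final position: (row=0, col=11)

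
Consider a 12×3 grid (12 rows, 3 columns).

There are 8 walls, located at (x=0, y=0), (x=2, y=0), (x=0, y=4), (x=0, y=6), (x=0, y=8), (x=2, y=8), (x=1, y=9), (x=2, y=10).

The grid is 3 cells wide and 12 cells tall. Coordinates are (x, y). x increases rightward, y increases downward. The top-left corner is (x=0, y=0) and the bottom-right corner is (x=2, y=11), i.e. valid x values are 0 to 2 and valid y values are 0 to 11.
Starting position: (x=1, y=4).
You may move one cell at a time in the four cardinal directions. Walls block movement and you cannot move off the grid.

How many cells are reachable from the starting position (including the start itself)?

BFS flood-fill from (x=1, y=4):
  Distance 0: (x=1, y=4)
  Distance 1: (x=1, y=3), (x=2, y=4), (x=1, y=5)
  Distance 2: (x=1, y=2), (x=0, y=3), (x=2, y=3), (x=0, y=5), (x=2, y=5), (x=1, y=6)
  Distance 3: (x=1, y=1), (x=0, y=2), (x=2, y=2), (x=2, y=6), (x=1, y=7)
  Distance 4: (x=1, y=0), (x=0, y=1), (x=2, y=1), (x=0, y=7), (x=2, y=7), (x=1, y=8)
Total reachable: 21 (grid has 28 open cells total)

Answer: Reachable cells: 21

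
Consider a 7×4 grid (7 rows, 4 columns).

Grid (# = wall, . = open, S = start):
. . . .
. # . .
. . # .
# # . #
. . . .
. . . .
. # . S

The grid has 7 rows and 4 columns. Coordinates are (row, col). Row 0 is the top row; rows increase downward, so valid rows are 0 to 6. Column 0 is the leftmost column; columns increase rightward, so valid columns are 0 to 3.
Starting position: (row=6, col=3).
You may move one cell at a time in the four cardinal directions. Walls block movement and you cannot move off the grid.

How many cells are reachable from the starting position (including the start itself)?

Answer: Reachable cells: 12

Derivation:
BFS flood-fill from (row=6, col=3):
  Distance 0: (row=6, col=3)
  Distance 1: (row=5, col=3), (row=6, col=2)
  Distance 2: (row=4, col=3), (row=5, col=2)
  Distance 3: (row=4, col=2), (row=5, col=1)
  Distance 4: (row=3, col=2), (row=4, col=1), (row=5, col=0)
  Distance 5: (row=4, col=0), (row=6, col=0)
Total reachable: 12 (grid has 22 open cells total)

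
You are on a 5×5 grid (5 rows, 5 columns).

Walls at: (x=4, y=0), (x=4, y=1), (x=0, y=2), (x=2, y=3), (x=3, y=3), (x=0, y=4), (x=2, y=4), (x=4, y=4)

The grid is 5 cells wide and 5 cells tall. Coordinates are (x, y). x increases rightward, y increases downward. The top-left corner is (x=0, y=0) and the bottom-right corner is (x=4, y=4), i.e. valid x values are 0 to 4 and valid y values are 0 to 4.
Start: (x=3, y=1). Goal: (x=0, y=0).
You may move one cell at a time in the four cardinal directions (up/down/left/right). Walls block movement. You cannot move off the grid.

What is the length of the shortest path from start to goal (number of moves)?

BFS from (x=3, y=1) until reaching (x=0, y=0):
  Distance 0: (x=3, y=1)
  Distance 1: (x=3, y=0), (x=2, y=1), (x=3, y=2)
  Distance 2: (x=2, y=0), (x=1, y=1), (x=2, y=2), (x=4, y=2)
  Distance 3: (x=1, y=0), (x=0, y=1), (x=1, y=2), (x=4, y=3)
  Distance 4: (x=0, y=0), (x=1, y=3)  <- goal reached here
One shortest path (4 moves): (x=3, y=1) -> (x=2, y=1) -> (x=1, y=1) -> (x=0, y=1) -> (x=0, y=0)

Answer: Shortest path length: 4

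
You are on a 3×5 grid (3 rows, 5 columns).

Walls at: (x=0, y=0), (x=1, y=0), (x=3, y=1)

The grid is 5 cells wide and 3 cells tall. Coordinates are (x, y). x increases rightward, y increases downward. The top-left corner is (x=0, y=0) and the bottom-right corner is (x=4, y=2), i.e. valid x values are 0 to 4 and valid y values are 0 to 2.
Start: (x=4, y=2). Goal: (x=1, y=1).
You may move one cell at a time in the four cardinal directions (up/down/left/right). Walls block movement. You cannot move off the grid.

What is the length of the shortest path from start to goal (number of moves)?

Answer: Shortest path length: 4

Derivation:
BFS from (x=4, y=2) until reaching (x=1, y=1):
  Distance 0: (x=4, y=2)
  Distance 1: (x=4, y=1), (x=3, y=2)
  Distance 2: (x=4, y=0), (x=2, y=2)
  Distance 3: (x=3, y=0), (x=2, y=1), (x=1, y=2)
  Distance 4: (x=2, y=0), (x=1, y=1), (x=0, y=2)  <- goal reached here
One shortest path (4 moves): (x=4, y=2) -> (x=3, y=2) -> (x=2, y=2) -> (x=1, y=2) -> (x=1, y=1)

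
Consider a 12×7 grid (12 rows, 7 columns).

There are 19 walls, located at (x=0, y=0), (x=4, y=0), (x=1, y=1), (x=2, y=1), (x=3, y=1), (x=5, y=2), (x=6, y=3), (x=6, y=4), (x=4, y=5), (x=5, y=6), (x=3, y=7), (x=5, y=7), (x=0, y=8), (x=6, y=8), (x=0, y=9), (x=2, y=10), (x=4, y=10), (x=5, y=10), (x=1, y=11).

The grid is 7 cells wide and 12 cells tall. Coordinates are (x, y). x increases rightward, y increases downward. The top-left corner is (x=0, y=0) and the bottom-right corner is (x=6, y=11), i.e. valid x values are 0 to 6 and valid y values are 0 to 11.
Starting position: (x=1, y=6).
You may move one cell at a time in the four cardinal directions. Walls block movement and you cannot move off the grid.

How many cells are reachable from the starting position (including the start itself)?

Answer: Reachable cells: 62

Derivation:
BFS flood-fill from (x=1, y=6):
  Distance 0: (x=1, y=6)
  Distance 1: (x=1, y=5), (x=0, y=6), (x=2, y=6), (x=1, y=7)
  Distance 2: (x=1, y=4), (x=0, y=5), (x=2, y=5), (x=3, y=6), (x=0, y=7), (x=2, y=7), (x=1, y=8)
  Distance 3: (x=1, y=3), (x=0, y=4), (x=2, y=4), (x=3, y=5), (x=4, y=6), (x=2, y=8), (x=1, y=9)
  Distance 4: (x=1, y=2), (x=0, y=3), (x=2, y=3), (x=3, y=4), (x=4, y=7), (x=3, y=8), (x=2, y=9), (x=1, y=10)
  Distance 5: (x=0, y=2), (x=2, y=2), (x=3, y=3), (x=4, y=4), (x=4, y=8), (x=3, y=9), (x=0, y=10)
  Distance 6: (x=0, y=1), (x=3, y=2), (x=4, y=3), (x=5, y=4), (x=5, y=8), (x=4, y=9), (x=3, y=10), (x=0, y=11)
  Distance 7: (x=4, y=2), (x=5, y=3), (x=5, y=5), (x=5, y=9), (x=3, y=11)
  Distance 8: (x=4, y=1), (x=6, y=5), (x=6, y=9), (x=2, y=11), (x=4, y=11)
  Distance 9: (x=5, y=1), (x=6, y=6), (x=6, y=10), (x=5, y=11)
  Distance 10: (x=5, y=0), (x=6, y=1), (x=6, y=7), (x=6, y=11)
  Distance 11: (x=6, y=0), (x=6, y=2)
Total reachable: 62 (grid has 65 open cells total)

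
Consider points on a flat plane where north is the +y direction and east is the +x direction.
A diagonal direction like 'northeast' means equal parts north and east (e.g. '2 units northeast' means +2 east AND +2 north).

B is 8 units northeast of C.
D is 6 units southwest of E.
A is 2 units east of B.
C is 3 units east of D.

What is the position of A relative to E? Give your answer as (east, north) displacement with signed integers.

Answer: A is at (east=7, north=2) relative to E.

Derivation:
Place E at the origin (east=0, north=0).
  D is 6 units southwest of E: delta (east=-6, north=-6); D at (east=-6, north=-6).
  C is 3 units east of D: delta (east=+3, north=+0); C at (east=-3, north=-6).
  B is 8 units northeast of C: delta (east=+8, north=+8); B at (east=5, north=2).
  A is 2 units east of B: delta (east=+2, north=+0); A at (east=7, north=2).
Therefore A relative to E: (east=7, north=2).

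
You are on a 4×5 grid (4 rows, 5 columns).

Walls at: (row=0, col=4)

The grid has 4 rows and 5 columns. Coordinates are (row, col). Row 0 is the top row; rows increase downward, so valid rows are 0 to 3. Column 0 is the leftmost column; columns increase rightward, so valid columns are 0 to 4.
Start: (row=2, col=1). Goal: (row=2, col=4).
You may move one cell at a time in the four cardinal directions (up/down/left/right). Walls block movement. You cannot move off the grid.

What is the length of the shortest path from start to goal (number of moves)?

Answer: Shortest path length: 3

Derivation:
BFS from (row=2, col=1) until reaching (row=2, col=4):
  Distance 0: (row=2, col=1)
  Distance 1: (row=1, col=1), (row=2, col=0), (row=2, col=2), (row=3, col=1)
  Distance 2: (row=0, col=1), (row=1, col=0), (row=1, col=2), (row=2, col=3), (row=3, col=0), (row=3, col=2)
  Distance 3: (row=0, col=0), (row=0, col=2), (row=1, col=3), (row=2, col=4), (row=3, col=3)  <- goal reached here
One shortest path (3 moves): (row=2, col=1) -> (row=2, col=2) -> (row=2, col=3) -> (row=2, col=4)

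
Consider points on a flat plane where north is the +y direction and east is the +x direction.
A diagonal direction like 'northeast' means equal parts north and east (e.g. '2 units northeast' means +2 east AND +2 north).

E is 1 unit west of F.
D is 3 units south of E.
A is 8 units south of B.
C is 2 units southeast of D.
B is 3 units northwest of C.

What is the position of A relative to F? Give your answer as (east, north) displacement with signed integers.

Place F at the origin (east=0, north=0).
  E is 1 unit west of F: delta (east=-1, north=+0); E at (east=-1, north=0).
  D is 3 units south of E: delta (east=+0, north=-3); D at (east=-1, north=-3).
  C is 2 units southeast of D: delta (east=+2, north=-2); C at (east=1, north=-5).
  B is 3 units northwest of C: delta (east=-3, north=+3); B at (east=-2, north=-2).
  A is 8 units south of B: delta (east=+0, north=-8); A at (east=-2, north=-10).
Therefore A relative to F: (east=-2, north=-10).

Answer: A is at (east=-2, north=-10) relative to F.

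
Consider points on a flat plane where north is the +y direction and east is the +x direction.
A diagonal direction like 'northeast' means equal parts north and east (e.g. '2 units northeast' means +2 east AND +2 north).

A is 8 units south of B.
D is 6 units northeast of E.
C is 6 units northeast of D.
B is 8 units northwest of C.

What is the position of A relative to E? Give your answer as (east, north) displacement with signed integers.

Answer: A is at (east=4, north=12) relative to E.

Derivation:
Place E at the origin (east=0, north=0).
  D is 6 units northeast of E: delta (east=+6, north=+6); D at (east=6, north=6).
  C is 6 units northeast of D: delta (east=+6, north=+6); C at (east=12, north=12).
  B is 8 units northwest of C: delta (east=-8, north=+8); B at (east=4, north=20).
  A is 8 units south of B: delta (east=+0, north=-8); A at (east=4, north=12).
Therefore A relative to E: (east=4, north=12).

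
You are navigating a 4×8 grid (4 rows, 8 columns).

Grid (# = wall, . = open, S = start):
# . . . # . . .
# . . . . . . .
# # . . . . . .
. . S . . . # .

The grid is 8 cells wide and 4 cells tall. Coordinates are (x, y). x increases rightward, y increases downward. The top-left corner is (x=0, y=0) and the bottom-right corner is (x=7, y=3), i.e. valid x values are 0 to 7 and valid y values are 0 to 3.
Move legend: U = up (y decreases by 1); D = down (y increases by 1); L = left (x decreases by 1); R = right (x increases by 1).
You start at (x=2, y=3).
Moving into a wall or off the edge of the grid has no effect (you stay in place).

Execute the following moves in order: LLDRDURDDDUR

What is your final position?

Answer: Final position: (x=3, y=2)

Derivation:
Start: (x=2, y=3)
  L (left): (x=2, y=3) -> (x=1, y=3)
  L (left): (x=1, y=3) -> (x=0, y=3)
  D (down): blocked, stay at (x=0, y=3)
  R (right): (x=0, y=3) -> (x=1, y=3)
  D (down): blocked, stay at (x=1, y=3)
  U (up): blocked, stay at (x=1, y=3)
  R (right): (x=1, y=3) -> (x=2, y=3)
  [×3]D (down): blocked, stay at (x=2, y=3)
  U (up): (x=2, y=3) -> (x=2, y=2)
  R (right): (x=2, y=2) -> (x=3, y=2)
Final: (x=3, y=2)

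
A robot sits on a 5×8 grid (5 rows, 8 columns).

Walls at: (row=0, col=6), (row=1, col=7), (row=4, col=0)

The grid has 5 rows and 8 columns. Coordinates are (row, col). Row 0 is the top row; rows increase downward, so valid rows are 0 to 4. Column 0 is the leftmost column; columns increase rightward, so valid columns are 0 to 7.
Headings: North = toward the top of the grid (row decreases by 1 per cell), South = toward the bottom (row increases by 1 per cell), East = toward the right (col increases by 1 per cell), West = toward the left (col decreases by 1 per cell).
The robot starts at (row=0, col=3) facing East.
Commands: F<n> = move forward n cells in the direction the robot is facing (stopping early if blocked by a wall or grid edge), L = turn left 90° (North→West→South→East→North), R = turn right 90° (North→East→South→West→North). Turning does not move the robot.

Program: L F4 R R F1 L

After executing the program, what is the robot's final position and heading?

Start: (row=0, col=3), facing East
  L: turn left, now facing North
  F4: move forward 0/4 (blocked), now at (row=0, col=3)
  R: turn right, now facing East
  R: turn right, now facing South
  F1: move forward 1, now at (row=1, col=3)
  L: turn left, now facing East
Final: (row=1, col=3), facing East

Answer: Final position: (row=1, col=3), facing East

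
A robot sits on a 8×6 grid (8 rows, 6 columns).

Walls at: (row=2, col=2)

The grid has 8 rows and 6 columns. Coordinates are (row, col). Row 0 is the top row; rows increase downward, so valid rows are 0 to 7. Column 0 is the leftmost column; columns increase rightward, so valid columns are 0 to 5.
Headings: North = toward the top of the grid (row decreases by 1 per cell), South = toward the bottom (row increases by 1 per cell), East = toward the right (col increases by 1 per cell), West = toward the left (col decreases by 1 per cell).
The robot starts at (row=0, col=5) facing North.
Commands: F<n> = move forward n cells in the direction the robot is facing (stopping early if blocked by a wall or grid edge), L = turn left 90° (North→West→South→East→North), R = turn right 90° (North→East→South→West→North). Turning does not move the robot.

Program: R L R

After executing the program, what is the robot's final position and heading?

Start: (row=0, col=5), facing North
  R: turn right, now facing East
  L: turn left, now facing North
  R: turn right, now facing East
Final: (row=0, col=5), facing East

Answer: Final position: (row=0, col=5), facing East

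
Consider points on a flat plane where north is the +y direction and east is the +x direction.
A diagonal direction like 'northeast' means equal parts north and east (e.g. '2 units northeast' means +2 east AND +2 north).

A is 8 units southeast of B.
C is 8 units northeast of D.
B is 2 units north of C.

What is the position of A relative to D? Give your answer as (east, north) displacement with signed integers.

Place D at the origin (east=0, north=0).
  C is 8 units northeast of D: delta (east=+8, north=+8); C at (east=8, north=8).
  B is 2 units north of C: delta (east=+0, north=+2); B at (east=8, north=10).
  A is 8 units southeast of B: delta (east=+8, north=-8); A at (east=16, north=2).
Therefore A relative to D: (east=16, north=2).

Answer: A is at (east=16, north=2) relative to D.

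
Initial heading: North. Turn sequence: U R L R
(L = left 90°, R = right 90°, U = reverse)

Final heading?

Answer: Final heading: West

Derivation:
Start: North
  U (U-turn (180°)) -> South
  R (right (90° clockwise)) -> West
  L (left (90° counter-clockwise)) -> South
  R (right (90° clockwise)) -> West
Final: West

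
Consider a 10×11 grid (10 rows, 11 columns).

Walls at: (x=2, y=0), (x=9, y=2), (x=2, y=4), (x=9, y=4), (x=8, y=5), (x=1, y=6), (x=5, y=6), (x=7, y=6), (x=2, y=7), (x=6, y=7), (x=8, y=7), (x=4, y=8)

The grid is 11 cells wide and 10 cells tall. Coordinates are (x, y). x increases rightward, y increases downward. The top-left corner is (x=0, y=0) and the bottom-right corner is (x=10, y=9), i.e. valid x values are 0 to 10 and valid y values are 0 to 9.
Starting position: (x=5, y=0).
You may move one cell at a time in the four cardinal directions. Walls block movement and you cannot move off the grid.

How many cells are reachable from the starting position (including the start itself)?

BFS flood-fill from (x=5, y=0):
  Distance 0: (x=5, y=0)
  Distance 1: (x=4, y=0), (x=6, y=0), (x=5, y=1)
  Distance 2: (x=3, y=0), (x=7, y=0), (x=4, y=1), (x=6, y=1), (x=5, y=2)
  Distance 3: (x=8, y=0), (x=3, y=1), (x=7, y=1), (x=4, y=2), (x=6, y=2), (x=5, y=3)
  Distance 4: (x=9, y=0), (x=2, y=1), (x=8, y=1), (x=3, y=2), (x=7, y=2), (x=4, y=3), (x=6, y=3), (x=5, y=4)
  Distance 5: (x=10, y=0), (x=1, y=1), (x=9, y=1), (x=2, y=2), (x=8, y=2), (x=3, y=3), (x=7, y=3), (x=4, y=4), (x=6, y=4), (x=5, y=5)
  Distance 6: (x=1, y=0), (x=0, y=1), (x=10, y=1), (x=1, y=2), (x=2, y=3), (x=8, y=3), (x=3, y=4), (x=7, y=4), (x=4, y=5), (x=6, y=5)
  Distance 7: (x=0, y=0), (x=0, y=2), (x=10, y=2), (x=1, y=3), (x=9, y=3), (x=8, y=4), (x=3, y=5), (x=7, y=5), (x=4, y=6), (x=6, y=6)
  Distance 8: (x=0, y=3), (x=10, y=3), (x=1, y=4), (x=2, y=5), (x=3, y=6), (x=4, y=7)
  Distance 9: (x=0, y=4), (x=10, y=4), (x=1, y=5), (x=2, y=6), (x=3, y=7), (x=5, y=7)
  Distance 10: (x=0, y=5), (x=10, y=5), (x=3, y=8), (x=5, y=8)
  Distance 11: (x=9, y=5), (x=0, y=6), (x=10, y=6), (x=2, y=8), (x=6, y=8), (x=3, y=9), (x=5, y=9)
  Distance 12: (x=9, y=6), (x=0, y=7), (x=10, y=7), (x=1, y=8), (x=7, y=8), (x=2, y=9), (x=4, y=9), (x=6, y=9)
  Distance 13: (x=8, y=6), (x=1, y=7), (x=7, y=7), (x=9, y=7), (x=0, y=8), (x=8, y=8), (x=10, y=8), (x=1, y=9), (x=7, y=9)
  Distance 14: (x=9, y=8), (x=0, y=9), (x=8, y=9), (x=10, y=9)
  Distance 15: (x=9, y=9)
Total reachable: 98 (grid has 98 open cells total)

Answer: Reachable cells: 98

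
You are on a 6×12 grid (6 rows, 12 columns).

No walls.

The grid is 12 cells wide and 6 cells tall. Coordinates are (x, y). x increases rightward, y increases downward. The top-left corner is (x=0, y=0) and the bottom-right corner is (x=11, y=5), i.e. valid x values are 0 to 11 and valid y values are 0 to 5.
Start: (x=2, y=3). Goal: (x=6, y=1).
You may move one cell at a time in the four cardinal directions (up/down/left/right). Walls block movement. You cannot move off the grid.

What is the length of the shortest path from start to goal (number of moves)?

BFS from (x=2, y=3) until reaching (x=6, y=1):
  Distance 0: (x=2, y=3)
  Distance 1: (x=2, y=2), (x=1, y=3), (x=3, y=3), (x=2, y=4)
  Distance 2: (x=2, y=1), (x=1, y=2), (x=3, y=2), (x=0, y=3), (x=4, y=3), (x=1, y=4), (x=3, y=4), (x=2, y=5)
  Distance 3: (x=2, y=0), (x=1, y=1), (x=3, y=1), (x=0, y=2), (x=4, y=2), (x=5, y=3), (x=0, y=4), (x=4, y=4), (x=1, y=5), (x=3, y=5)
  Distance 4: (x=1, y=0), (x=3, y=0), (x=0, y=1), (x=4, y=1), (x=5, y=2), (x=6, y=3), (x=5, y=4), (x=0, y=5), (x=4, y=5)
  Distance 5: (x=0, y=0), (x=4, y=0), (x=5, y=1), (x=6, y=2), (x=7, y=3), (x=6, y=4), (x=5, y=5)
  Distance 6: (x=5, y=0), (x=6, y=1), (x=7, y=2), (x=8, y=3), (x=7, y=4), (x=6, y=5)  <- goal reached here
One shortest path (6 moves): (x=2, y=3) -> (x=3, y=3) -> (x=4, y=3) -> (x=5, y=3) -> (x=6, y=3) -> (x=6, y=2) -> (x=6, y=1)

Answer: Shortest path length: 6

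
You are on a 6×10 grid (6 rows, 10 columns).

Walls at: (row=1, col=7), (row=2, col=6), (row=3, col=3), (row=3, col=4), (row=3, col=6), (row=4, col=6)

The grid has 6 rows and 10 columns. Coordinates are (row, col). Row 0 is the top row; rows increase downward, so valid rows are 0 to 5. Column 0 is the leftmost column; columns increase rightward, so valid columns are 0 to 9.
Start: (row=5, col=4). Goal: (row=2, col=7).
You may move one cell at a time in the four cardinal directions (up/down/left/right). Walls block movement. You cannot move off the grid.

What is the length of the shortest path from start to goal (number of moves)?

BFS from (row=5, col=4) until reaching (row=2, col=7):
  Distance 0: (row=5, col=4)
  Distance 1: (row=4, col=4), (row=5, col=3), (row=5, col=5)
  Distance 2: (row=4, col=3), (row=4, col=5), (row=5, col=2), (row=5, col=6)
  Distance 3: (row=3, col=5), (row=4, col=2), (row=5, col=1), (row=5, col=7)
  Distance 4: (row=2, col=5), (row=3, col=2), (row=4, col=1), (row=4, col=7), (row=5, col=0), (row=5, col=8)
  Distance 5: (row=1, col=5), (row=2, col=2), (row=2, col=4), (row=3, col=1), (row=3, col=7), (row=4, col=0), (row=4, col=8), (row=5, col=9)
  Distance 6: (row=0, col=5), (row=1, col=2), (row=1, col=4), (row=1, col=6), (row=2, col=1), (row=2, col=3), (row=2, col=7), (row=3, col=0), (row=3, col=8), (row=4, col=9)  <- goal reached here
One shortest path (6 moves): (row=5, col=4) -> (row=5, col=5) -> (row=5, col=6) -> (row=5, col=7) -> (row=4, col=7) -> (row=3, col=7) -> (row=2, col=7)

Answer: Shortest path length: 6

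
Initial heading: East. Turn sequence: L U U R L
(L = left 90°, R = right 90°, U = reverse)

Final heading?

Answer: Final heading: North

Derivation:
Start: East
  L (left (90° counter-clockwise)) -> North
  U (U-turn (180°)) -> South
  U (U-turn (180°)) -> North
  R (right (90° clockwise)) -> East
  L (left (90° counter-clockwise)) -> North
Final: North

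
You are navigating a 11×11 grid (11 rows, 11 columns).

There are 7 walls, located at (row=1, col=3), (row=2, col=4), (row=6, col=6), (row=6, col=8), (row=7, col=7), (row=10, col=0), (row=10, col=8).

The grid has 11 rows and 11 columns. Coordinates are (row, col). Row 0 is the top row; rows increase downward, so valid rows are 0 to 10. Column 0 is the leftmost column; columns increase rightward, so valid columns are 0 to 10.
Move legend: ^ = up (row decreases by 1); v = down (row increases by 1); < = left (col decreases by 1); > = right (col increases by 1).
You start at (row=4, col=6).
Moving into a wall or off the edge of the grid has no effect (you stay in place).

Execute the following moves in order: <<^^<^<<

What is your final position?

Start: (row=4, col=6)
  < (left): (row=4, col=6) -> (row=4, col=5)
  < (left): (row=4, col=5) -> (row=4, col=4)
  ^ (up): (row=4, col=4) -> (row=3, col=4)
  ^ (up): blocked, stay at (row=3, col=4)
  < (left): (row=3, col=4) -> (row=3, col=3)
  ^ (up): (row=3, col=3) -> (row=2, col=3)
  < (left): (row=2, col=3) -> (row=2, col=2)
  < (left): (row=2, col=2) -> (row=2, col=1)
Final: (row=2, col=1)

Answer: Final position: (row=2, col=1)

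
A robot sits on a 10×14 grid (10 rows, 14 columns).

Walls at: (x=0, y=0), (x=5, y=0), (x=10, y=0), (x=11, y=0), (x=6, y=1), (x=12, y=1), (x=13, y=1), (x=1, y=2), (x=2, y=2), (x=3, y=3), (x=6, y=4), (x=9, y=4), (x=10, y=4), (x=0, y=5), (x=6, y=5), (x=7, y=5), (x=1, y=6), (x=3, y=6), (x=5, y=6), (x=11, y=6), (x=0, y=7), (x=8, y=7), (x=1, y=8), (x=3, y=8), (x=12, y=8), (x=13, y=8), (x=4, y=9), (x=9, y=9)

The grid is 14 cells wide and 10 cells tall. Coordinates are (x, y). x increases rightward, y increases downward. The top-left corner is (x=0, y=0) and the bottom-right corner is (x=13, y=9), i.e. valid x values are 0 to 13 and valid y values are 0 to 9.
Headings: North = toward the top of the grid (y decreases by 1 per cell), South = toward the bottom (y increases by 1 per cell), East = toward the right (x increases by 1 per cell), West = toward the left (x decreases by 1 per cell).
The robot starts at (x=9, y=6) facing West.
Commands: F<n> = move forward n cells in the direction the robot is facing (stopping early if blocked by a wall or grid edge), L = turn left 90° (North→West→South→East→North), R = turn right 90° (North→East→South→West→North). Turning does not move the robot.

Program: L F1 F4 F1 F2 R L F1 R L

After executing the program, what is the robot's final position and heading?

Answer: Final position: (x=9, y=8), facing South

Derivation:
Start: (x=9, y=6), facing West
  L: turn left, now facing South
  F1: move forward 1, now at (x=9, y=7)
  F4: move forward 1/4 (blocked), now at (x=9, y=8)
  F1: move forward 0/1 (blocked), now at (x=9, y=8)
  F2: move forward 0/2 (blocked), now at (x=9, y=8)
  R: turn right, now facing West
  L: turn left, now facing South
  F1: move forward 0/1 (blocked), now at (x=9, y=8)
  R: turn right, now facing West
  L: turn left, now facing South
Final: (x=9, y=8), facing South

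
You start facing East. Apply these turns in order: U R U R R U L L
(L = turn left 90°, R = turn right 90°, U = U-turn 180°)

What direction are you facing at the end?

Start: East
  U (U-turn (180°)) -> West
  R (right (90° clockwise)) -> North
  U (U-turn (180°)) -> South
  R (right (90° clockwise)) -> West
  R (right (90° clockwise)) -> North
  U (U-turn (180°)) -> South
  L (left (90° counter-clockwise)) -> East
  L (left (90° counter-clockwise)) -> North
Final: North

Answer: Final heading: North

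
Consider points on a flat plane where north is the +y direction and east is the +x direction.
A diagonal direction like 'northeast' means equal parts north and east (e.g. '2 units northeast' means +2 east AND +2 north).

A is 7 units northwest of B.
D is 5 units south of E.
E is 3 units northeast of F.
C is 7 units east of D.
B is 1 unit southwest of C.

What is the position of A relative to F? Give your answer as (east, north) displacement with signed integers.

Place F at the origin (east=0, north=0).
  E is 3 units northeast of F: delta (east=+3, north=+3); E at (east=3, north=3).
  D is 5 units south of E: delta (east=+0, north=-5); D at (east=3, north=-2).
  C is 7 units east of D: delta (east=+7, north=+0); C at (east=10, north=-2).
  B is 1 unit southwest of C: delta (east=-1, north=-1); B at (east=9, north=-3).
  A is 7 units northwest of B: delta (east=-7, north=+7); A at (east=2, north=4).
Therefore A relative to F: (east=2, north=4).

Answer: A is at (east=2, north=4) relative to F.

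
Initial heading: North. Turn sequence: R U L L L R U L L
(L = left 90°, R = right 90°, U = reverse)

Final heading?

Start: North
  R (right (90° clockwise)) -> East
  U (U-turn (180°)) -> West
  L (left (90° counter-clockwise)) -> South
  L (left (90° counter-clockwise)) -> East
  L (left (90° counter-clockwise)) -> North
  R (right (90° clockwise)) -> East
  U (U-turn (180°)) -> West
  L (left (90° counter-clockwise)) -> South
  L (left (90° counter-clockwise)) -> East
Final: East

Answer: Final heading: East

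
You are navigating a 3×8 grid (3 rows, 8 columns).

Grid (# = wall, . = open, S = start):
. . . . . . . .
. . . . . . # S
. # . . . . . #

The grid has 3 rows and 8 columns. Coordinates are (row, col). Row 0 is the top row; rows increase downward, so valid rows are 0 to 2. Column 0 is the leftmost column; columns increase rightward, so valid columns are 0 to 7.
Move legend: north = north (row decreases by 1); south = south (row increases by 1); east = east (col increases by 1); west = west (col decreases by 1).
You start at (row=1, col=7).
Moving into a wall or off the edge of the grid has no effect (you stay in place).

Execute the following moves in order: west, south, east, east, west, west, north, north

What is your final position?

Answer: Final position: (row=0, col=7)

Derivation:
Start: (row=1, col=7)
  west (west): blocked, stay at (row=1, col=7)
  south (south): blocked, stay at (row=1, col=7)
  east (east): blocked, stay at (row=1, col=7)
  east (east): blocked, stay at (row=1, col=7)
  west (west): blocked, stay at (row=1, col=7)
  west (west): blocked, stay at (row=1, col=7)
  north (north): (row=1, col=7) -> (row=0, col=7)
  north (north): blocked, stay at (row=0, col=7)
Final: (row=0, col=7)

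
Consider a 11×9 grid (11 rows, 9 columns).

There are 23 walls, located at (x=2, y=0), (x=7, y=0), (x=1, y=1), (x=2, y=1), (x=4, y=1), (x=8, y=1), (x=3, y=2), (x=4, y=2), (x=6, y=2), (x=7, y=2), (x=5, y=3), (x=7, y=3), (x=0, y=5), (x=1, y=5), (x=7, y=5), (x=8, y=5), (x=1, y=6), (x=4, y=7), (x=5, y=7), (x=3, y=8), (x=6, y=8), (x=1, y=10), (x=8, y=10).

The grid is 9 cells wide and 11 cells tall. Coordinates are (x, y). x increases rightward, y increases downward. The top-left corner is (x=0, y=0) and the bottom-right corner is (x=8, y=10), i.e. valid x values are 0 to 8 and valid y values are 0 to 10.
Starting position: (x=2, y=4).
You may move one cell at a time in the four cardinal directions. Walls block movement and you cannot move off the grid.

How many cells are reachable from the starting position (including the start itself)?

BFS flood-fill from (x=2, y=4):
  Distance 0: (x=2, y=4)
  Distance 1: (x=2, y=3), (x=1, y=4), (x=3, y=4), (x=2, y=5)
  Distance 2: (x=2, y=2), (x=1, y=3), (x=3, y=3), (x=0, y=4), (x=4, y=4), (x=3, y=5), (x=2, y=6)
  Distance 3: (x=1, y=2), (x=0, y=3), (x=4, y=3), (x=5, y=4), (x=4, y=5), (x=3, y=6), (x=2, y=7)
  Distance 4: (x=0, y=2), (x=6, y=4), (x=5, y=5), (x=4, y=6), (x=1, y=7), (x=3, y=7), (x=2, y=8)
  Distance 5: (x=0, y=1), (x=6, y=3), (x=7, y=4), (x=6, y=5), (x=5, y=6), (x=0, y=7), (x=1, y=8), (x=2, y=9)
  Distance 6: (x=0, y=0), (x=8, y=4), (x=0, y=6), (x=6, y=6), (x=0, y=8), (x=1, y=9), (x=3, y=9), (x=2, y=10)
  Distance 7: (x=1, y=0), (x=8, y=3), (x=7, y=6), (x=6, y=7), (x=0, y=9), (x=4, y=9), (x=3, y=10)
  Distance 8: (x=8, y=2), (x=8, y=6), (x=7, y=7), (x=4, y=8), (x=5, y=9), (x=0, y=10), (x=4, y=10)
  Distance 9: (x=8, y=7), (x=5, y=8), (x=7, y=8), (x=6, y=9), (x=5, y=10)
  Distance 10: (x=8, y=8), (x=7, y=9), (x=6, y=10)
  Distance 11: (x=8, y=9), (x=7, y=10)
Total reachable: 66 (grid has 76 open cells total)

Answer: Reachable cells: 66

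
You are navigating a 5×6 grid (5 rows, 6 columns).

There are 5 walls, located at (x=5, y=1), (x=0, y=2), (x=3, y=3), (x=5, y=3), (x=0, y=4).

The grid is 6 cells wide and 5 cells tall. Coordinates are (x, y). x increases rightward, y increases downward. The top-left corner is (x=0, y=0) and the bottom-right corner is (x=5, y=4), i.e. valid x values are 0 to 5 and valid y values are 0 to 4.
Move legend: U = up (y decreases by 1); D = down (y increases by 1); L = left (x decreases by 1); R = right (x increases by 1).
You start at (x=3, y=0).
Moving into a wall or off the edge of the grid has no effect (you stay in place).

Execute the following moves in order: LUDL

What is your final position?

Start: (x=3, y=0)
  L (left): (x=3, y=0) -> (x=2, y=0)
  U (up): blocked, stay at (x=2, y=0)
  D (down): (x=2, y=0) -> (x=2, y=1)
  L (left): (x=2, y=1) -> (x=1, y=1)
Final: (x=1, y=1)

Answer: Final position: (x=1, y=1)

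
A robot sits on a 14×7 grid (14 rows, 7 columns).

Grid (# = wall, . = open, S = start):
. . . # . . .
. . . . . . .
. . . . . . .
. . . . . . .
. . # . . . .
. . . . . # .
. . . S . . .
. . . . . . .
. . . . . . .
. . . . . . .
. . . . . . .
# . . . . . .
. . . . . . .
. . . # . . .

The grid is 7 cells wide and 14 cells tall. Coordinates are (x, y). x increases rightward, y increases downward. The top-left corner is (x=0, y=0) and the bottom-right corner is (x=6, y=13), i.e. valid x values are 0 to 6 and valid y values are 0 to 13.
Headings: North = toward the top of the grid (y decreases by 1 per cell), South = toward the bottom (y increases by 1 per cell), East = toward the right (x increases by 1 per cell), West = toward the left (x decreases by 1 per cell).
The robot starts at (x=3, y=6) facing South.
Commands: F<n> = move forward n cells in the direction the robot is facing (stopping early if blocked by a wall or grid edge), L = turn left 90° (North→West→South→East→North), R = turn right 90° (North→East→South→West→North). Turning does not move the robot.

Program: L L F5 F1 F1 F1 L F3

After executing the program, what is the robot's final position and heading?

Start: (x=3, y=6), facing South
  L: turn left, now facing East
  L: turn left, now facing North
  F5: move forward 5, now at (x=3, y=1)
  [×3]F1: move forward 0/1 (blocked), now at (x=3, y=1)
  L: turn left, now facing West
  F3: move forward 3, now at (x=0, y=1)
Final: (x=0, y=1), facing West

Answer: Final position: (x=0, y=1), facing West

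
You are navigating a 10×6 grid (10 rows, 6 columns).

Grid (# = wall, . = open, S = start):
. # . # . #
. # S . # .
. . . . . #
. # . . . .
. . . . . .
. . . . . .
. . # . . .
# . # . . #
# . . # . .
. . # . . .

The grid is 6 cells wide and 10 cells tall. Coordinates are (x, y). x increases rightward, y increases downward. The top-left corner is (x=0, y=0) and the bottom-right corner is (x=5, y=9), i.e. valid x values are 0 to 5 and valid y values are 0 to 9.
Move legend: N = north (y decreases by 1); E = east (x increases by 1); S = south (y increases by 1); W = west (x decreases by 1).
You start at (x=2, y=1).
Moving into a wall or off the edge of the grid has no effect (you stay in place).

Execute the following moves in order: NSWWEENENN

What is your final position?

Answer: Final position: (x=3, y=1)

Derivation:
Start: (x=2, y=1)
  N (north): (x=2, y=1) -> (x=2, y=0)
  S (south): (x=2, y=0) -> (x=2, y=1)
  W (west): blocked, stay at (x=2, y=1)
  W (west): blocked, stay at (x=2, y=1)
  E (east): (x=2, y=1) -> (x=3, y=1)
  E (east): blocked, stay at (x=3, y=1)
  N (north): blocked, stay at (x=3, y=1)
  E (east): blocked, stay at (x=3, y=1)
  N (north): blocked, stay at (x=3, y=1)
  N (north): blocked, stay at (x=3, y=1)
Final: (x=3, y=1)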